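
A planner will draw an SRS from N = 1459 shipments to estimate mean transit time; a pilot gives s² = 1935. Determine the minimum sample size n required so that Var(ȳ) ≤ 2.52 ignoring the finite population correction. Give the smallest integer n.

Without fpc, n₀ = s²/D = 1935/2.52 = 767.8571.
Rounding up, n = 768.

768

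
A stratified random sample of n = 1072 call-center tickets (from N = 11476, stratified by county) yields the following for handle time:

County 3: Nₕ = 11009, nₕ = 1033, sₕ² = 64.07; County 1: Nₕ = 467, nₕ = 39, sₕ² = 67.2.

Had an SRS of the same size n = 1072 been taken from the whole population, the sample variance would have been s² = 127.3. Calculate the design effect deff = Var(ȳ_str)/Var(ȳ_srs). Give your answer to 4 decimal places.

0.5047

Var(ȳ_str) = Σ Wₕ²(1−fₕ)sₕ²/nₕ with Wₕ = Nₕ/11476:
  County 3: (11009/11476)²·(1−1033/11009)·64.07/1033 = 0.051722277
  County 1: (467/11476)²·(1−39/467)·67.2/39 = 0.0026150755
  → Var(ȳ_str) = 0.054337353.
Var(ȳ_srs) = (1 − 1072/11476)·127.3/1072 = 0.10765728.
deff = 0.054337353 / 0.10765728 = 0.5047.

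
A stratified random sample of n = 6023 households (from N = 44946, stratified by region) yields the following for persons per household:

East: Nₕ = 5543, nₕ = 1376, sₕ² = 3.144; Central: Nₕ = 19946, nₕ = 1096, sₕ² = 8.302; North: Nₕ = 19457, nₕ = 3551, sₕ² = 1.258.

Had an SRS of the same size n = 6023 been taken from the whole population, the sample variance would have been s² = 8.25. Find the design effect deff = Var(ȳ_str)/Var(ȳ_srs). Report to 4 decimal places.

1.2563

Var(ȳ_str) = Σ Wₕ²(1−fₕ)sₕ²/nₕ with Wₕ = Nₕ/44946:
  East: (5543/44946)²·(1−1376/5543)·3.144/1376 = 2.6124644 × 10^-5
  Central: (19946/44946)²·(1−1096/19946)·8.302/1096 = 0.0014097992
  North: (19457/44946)²·(1−3551/19457)·1.258/3551 = 5.4273113 × 10^-5
  → Var(ȳ_str) = 0.001490197.
Var(ȳ_srs) = (1 − 6023/44946)·8.25/6023 = 0.0011861957.
deff = 0.001490197 / 0.0011861957 = 1.2563.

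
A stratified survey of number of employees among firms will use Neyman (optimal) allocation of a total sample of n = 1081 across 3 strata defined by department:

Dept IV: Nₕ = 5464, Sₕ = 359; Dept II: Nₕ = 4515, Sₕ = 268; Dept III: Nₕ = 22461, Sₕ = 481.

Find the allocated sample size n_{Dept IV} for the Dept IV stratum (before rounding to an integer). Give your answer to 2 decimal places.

151.73

Neyman allocation: nₕ = n·NₕSₕ / Σⱼ NⱼSⱼ.
Σ NⱼSⱼ = 5464·359 + 4515·268 + 22461·481 = 1.3975337 × 10^7.
n_{Dept IV} = 1081·5464·359 / (1.3975337 × 10^7) = 151.73.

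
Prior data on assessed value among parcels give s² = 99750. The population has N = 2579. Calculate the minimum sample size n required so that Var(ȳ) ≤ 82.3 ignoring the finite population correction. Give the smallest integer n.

Without fpc, n₀ = s²/D = 99750/82.3 = 1212.0292.
Rounding up, n = 1213.

1213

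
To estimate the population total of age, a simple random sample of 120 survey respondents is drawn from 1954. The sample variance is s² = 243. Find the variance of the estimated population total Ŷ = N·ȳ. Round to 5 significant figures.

7.2569 × 10^6

Var(Ŷ) = N²·Var(ȳ) = N²·(1 − n/N)·s²/n.
f = 120/1954 = 0.06141249; Var(ȳ) = 0.93858751·243/120 = 1.9006397.
Var(Ŷ) = 1954² · 1.9006397 = 7.2568628 × 10^6.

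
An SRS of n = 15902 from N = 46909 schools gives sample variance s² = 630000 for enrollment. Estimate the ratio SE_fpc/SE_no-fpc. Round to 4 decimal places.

f = n/N = 15902/46909 = 0.33899678.
SE_no-fpc = √(s²/n) = 6.294256; SE_fpc = √((1−f)s²/n) = 5.1173626.
Ratio = √(1−f) = 0.81302104.

0.8130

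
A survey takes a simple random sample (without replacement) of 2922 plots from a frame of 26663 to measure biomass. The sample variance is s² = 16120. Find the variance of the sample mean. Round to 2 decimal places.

4.91

Under SRS without replacement, Var(ȳ) = (1 − f)·s²/n with f = n/N = 2922/26663 = 0.10959007.
Var(ȳ) = (1 − 0.10959007)·16120/2922 = 0.89040993·5.5167693 = 4.9121862.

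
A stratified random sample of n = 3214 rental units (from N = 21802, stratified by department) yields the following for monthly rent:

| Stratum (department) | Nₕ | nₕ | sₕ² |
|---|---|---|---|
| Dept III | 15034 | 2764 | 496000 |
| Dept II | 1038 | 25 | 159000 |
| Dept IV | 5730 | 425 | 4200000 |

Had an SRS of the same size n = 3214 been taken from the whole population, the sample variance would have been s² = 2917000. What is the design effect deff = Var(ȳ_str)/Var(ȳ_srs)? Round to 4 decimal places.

0.9249

Var(ȳ_str) = Σ Wₕ²(1−fₕ)sₕ²/nₕ with Wₕ = Nₕ/21802:
  Dept III: (15034/21802)²·(1−2764/15034)·496000/2764 = 69.641814
  Dept II: (1038/21802)²·(1−25/1038)·159000/25 = 14.06926
  Dept IV: (5730/21802)²·(1−425/5730)·4200000/425 = 631.98635
  → Var(ȳ_str) = 715.69742.
Var(ȳ_srs) = (1 − 3214/21802)·2917000/3214 = 773.79672.
deff = 715.69742 / 773.79672 = 0.9249.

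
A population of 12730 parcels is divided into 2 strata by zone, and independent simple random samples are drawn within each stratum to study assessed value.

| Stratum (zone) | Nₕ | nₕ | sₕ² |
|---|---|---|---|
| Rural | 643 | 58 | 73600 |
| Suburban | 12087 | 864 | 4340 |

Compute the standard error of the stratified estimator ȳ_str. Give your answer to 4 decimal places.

2.6740

Var(ȳ_str) = Σₕ Wₕ²(1 − fₕ)sₕ²/nₕ with Wₕ = Nₕ/N, N = 12730.
Rural: Wₕ = 0.05051060; term = 0.05051060²·(1 − 0.09020218)·73600/58 = 2.9455056.
Suburban: Wₕ = 0.94948940; term = 0.94948940²·(1 − 0.07148176)·4340/864 = 4.2048128.
Sum = 7.1503184.
SE = √(7.1503184) = 2.6740.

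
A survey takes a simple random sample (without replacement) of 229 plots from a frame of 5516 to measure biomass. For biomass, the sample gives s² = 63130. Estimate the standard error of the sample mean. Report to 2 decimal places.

Under SRS without replacement, Var(ȳ) = (1 − f)·s²/n with f = n/N = 229/5516 = 0.04151559.
Var(ȳ) = (1 − 0.04151559)·63130/229 = 0.95848441·275.67686 = 264.23197.
SE(ȳ) = √(264.23197) = 16.26.

16.26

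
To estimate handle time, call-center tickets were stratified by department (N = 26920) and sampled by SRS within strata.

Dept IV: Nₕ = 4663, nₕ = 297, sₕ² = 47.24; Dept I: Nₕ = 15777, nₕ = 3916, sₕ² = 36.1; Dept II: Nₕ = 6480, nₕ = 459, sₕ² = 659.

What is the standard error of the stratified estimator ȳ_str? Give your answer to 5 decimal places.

Var(ȳ_str) = Σₕ Wₕ²(1 − fₕ)sₕ²/nₕ with Wₕ = Nₕ/N, N = 26920.
Dept IV: Wₕ = 0.17321694; term = 0.17321694²·(1 − 0.06369290)·47.24/297 = 0.0044684044.
Dept I: Wₕ = 0.58606984; term = 0.58606984²·(1 − 0.24820942)·36.1/3916 = 0.0023804559.
Dept II: Wₕ = 0.24071322; term = 0.24071322²·(1 − 0.07083333)·659/459 = 0.077297643.
Sum = 0.084146503.
SE = √(0.084146503) = 0.29008.

0.29008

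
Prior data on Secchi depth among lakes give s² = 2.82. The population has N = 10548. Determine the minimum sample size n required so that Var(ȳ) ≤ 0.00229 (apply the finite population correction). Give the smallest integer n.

Without fpc, n₀ = s²/D = 2.82/0.00229 = 1231.4410.
With fpc, (1 − n/N)·s²/n ≤ D requires n ≥ n₀/(1 + n₀/N) = 1231.4410/(1 + 1231.4410/10548) = 1102.7043.
Rounding up, n = 1103.

1103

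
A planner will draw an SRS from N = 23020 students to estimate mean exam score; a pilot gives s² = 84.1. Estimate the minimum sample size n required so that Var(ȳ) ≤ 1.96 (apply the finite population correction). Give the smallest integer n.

43

Without fpc, n₀ = s²/D = 84.1/1.96 = 42.9082.
With fpc, (1 − n/N)·s²/n ≤ D requires n ≥ n₀/(1 + n₀/N) = 42.9082/(1 + 42.9082/23020) = 42.8284.
Rounding up, n = 43.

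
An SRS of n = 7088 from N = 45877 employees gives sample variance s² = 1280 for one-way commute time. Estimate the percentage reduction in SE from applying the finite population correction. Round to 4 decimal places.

f = n/N = 7088/45877 = 0.15450008.
SE_no-fpc = √(s²/n) = 0.42495518; SE_fpc = √((1−f)s²/n) = 0.39075084.
Ratio = √(1−f) = 0.91951070. Reduction = 100·(1 − 0.91951070) = 8.0489%.

8.0489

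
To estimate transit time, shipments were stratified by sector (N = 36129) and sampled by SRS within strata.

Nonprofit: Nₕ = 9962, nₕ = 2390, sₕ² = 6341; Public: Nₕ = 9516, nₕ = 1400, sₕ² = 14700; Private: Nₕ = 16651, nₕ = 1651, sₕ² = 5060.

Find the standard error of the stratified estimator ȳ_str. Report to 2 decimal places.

Var(ȳ_str) = Σₕ Wₕ²(1 − fₕ)sₕ²/nₕ with Wₕ = Nₕ/N, N = 36129.
Nonprofit: Wₕ = 0.27573417; term = 0.27573417²·(1 − 0.23991166)·6341/2390 = 0.15332222.
Public: Wₕ = 0.26338952; term = 0.26338952²·(1 − 0.14712064)·14700/1400 = 0.62126071.
Private: Wₕ = 0.46087630; term = 0.46087630²·(1 − 0.09915320)·5060/1651 = 0.5864394.
Sum = 1.3610223.
SE = √(1.3610223) = 1.17.

1.17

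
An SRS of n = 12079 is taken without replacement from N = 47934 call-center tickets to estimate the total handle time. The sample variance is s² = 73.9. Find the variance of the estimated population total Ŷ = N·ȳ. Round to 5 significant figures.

Var(Ŷ) = N²·Var(ȳ) = N²·(1 − n/N)·s²/n.
f = 12079/47934 = 0.25199232; Var(ȳ) = 0.74800768·73.9/12079 = 0.004576353.
Var(Ŷ) = 47934² · 0.004576353 = 1.0514941 × 10^7.

1.0515 × 10^7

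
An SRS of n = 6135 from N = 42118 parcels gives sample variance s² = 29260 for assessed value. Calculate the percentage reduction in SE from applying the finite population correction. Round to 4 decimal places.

f = n/N = 6135/42118 = 0.14566219.
SE_no-fpc = √(s²/n) = 2.1838856; SE_fpc = √((1−f)s²/n) = 2.0185741.
Ratio = √(1−f) = 0.92430396. Reduction = 100·(1 − 0.92430396) = 7.5696%.

7.5696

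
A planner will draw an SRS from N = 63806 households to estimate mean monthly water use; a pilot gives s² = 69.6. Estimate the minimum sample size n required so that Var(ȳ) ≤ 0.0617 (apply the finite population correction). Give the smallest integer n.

1109

Without fpc, n₀ = s²/D = 69.6/0.0617 = 1128.0389.
With fpc, (1 − n/N)·s²/n ≤ D requires n ≥ n₀/(1 + n₀/N) = 1128.0389/(1 + 1128.0389/63806) = 1108.4425.
Rounding up, n = 1109.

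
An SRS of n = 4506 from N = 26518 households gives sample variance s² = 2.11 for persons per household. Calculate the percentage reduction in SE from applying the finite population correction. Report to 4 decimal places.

8.8914

f = n/N = 4506/26518 = 0.16992232.
SE_no-fpc = √(s²/n) = 0.021639421; SE_fpc = √((1−f)s²/n) = 0.019715373.
Ratio = √(1−f) = 0.91108599. Reduction = 100·(1 − 0.91108599) = 8.8914%.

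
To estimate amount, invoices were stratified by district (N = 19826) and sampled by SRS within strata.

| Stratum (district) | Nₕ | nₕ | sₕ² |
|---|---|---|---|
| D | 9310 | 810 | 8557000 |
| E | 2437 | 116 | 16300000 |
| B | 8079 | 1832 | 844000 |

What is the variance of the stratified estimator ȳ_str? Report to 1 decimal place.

4208.0

Var(ȳ_str) = Σₕ Wₕ²(1 − fₕ)sₕ²/nₕ with Wₕ = Nₕ/N, N = 19826.
D: Wₕ = 0.46958539; term = 0.46958539²·(1 − 0.08700322)·8557000/810 = 2126.8405.
E: Wₕ = 0.12291940; term = 0.12291940²·(1 − 0.04759951)·16300000/116 = 2022.0416.
B: Wₕ = 0.40749521; term = 0.40749521²·(1 − 0.22676074)·844000/1832 = 59.152879.
Sum = 4208.035.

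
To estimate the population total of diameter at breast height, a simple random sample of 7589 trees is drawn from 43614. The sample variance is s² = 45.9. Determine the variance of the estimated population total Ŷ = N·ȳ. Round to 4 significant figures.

9.503 × 10^6

Var(Ŷ) = N²·Var(ȳ) = N²·(1 − n/N)·s²/n.
f = 7589/43614 = 0.17400376; Var(ȳ) = 0.82599624·45.9/7589 = 0.0049958133.
Var(Ŷ) = 43614² · 0.0049958133 = 9.5029411 × 10^6.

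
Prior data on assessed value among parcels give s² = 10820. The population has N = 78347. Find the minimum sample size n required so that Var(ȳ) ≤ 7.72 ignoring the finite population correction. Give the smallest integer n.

Without fpc, n₀ = s²/D = 10820/7.72 = 1401.5544.
Rounding up, n = 1402.

1402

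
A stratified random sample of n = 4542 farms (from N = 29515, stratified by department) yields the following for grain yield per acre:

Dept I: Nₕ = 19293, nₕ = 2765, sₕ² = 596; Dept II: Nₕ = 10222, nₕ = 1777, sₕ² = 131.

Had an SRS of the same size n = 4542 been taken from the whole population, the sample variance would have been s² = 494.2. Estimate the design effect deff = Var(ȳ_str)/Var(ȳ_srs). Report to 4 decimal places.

0.9364

Var(ȳ_str) = Σ Wₕ²(1−fₕ)sₕ²/nₕ with Wₕ = Nₕ/29515:
  Dept I: (19293/29515)²·(1−2765/19293)·596/2765 = 0.078901565
  Dept II: (10222/29515)²·(1−1777/10222)·131/1777 = 0.0073052288
  → Var(ȳ_str) = 0.086206794.
Var(ȳ_srs) = (1 − 4542/29515)·494.2/4542 = 0.092062665.
deff = 0.086206794 / 0.092062665 = 0.9364.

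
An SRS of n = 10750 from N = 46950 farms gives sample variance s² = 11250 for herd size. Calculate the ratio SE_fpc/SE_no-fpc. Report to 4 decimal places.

f = n/N = 10750/46950 = 0.22896699.
SE_no-fpc = √(s²/n) = 1.0229915; SE_fpc = √((1−f)s²/n) = 0.89827335.
Ratio = √(1−f) = 0.87808486.

0.8781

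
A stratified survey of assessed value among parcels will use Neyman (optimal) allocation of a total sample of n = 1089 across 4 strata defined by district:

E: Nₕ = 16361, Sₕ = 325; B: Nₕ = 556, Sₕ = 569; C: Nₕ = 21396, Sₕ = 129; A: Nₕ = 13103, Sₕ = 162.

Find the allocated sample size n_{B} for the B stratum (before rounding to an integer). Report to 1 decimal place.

32.8

Neyman allocation: nₕ = n·NₕSₕ / Σⱼ NⱼSⱼ.
Σ NⱼSⱼ = 16361·325 + 556·569 + 21396·129 + 13103·162 = 1.0516459 × 10^7.
n_{B} = 1089·556·569 / (1.0516459 × 10^7) = 32.8.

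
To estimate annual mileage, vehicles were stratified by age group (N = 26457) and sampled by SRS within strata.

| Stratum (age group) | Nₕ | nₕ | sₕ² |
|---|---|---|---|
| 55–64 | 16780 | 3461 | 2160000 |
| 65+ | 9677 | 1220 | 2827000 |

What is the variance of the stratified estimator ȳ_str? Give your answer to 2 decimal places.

470.19

Var(ȳ_str) = Σₕ Wₕ²(1 − fₕ)sₕ²/nₕ with Wₕ = Nₕ/N, N = 26457.
55–64: Wₕ = 0.63423669; term = 0.63423669²·(1 − 0.20625745)·2160000/3461 = 199.26661.
65+: Wₕ = 0.36576331; term = 0.36576331²·(1 − 0.12607213)·2827000/1220 = 270.92049.
Sum = 470.1871.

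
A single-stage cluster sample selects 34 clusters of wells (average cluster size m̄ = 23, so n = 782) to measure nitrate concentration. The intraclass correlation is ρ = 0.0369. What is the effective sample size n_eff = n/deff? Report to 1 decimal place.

deff = 1 + (23 − 1)·0.0369 = 1 + 0.8118 = 1.8118.
n_eff = 782 / 1.8118 = 431.6.

431.6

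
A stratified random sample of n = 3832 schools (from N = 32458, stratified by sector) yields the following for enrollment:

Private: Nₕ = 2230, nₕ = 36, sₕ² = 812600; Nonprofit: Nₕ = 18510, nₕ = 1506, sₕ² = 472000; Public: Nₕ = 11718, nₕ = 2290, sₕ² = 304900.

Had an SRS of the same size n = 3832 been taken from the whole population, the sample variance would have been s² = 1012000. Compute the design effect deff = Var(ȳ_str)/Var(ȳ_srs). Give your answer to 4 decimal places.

0.9120

Var(ȳ_str) = Σ Wₕ²(1−fₕ)sₕ²/nₕ with Wₕ = Nₕ/32458:
  Private: (2230/32458)²·(1−36/2230)·812600/36 = 104.82679
  Nonprofit: (18510/32458)²·(1−1506/18510)·472000/1506 = 93.633451
  Public: (11718/32458)²·(1−2290/11718)·304900/2290 = 13.962124
  → Var(ȳ_str) = 212.42237.
Var(ȳ_srs) = (1 − 3832/32458)·1012000/3832 = 232.9131.
deff = 212.42237 / 232.9131 = 0.9120.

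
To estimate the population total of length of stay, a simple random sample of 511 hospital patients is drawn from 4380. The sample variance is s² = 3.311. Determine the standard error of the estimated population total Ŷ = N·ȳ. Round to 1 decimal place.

331.4

Var(Ŷ) = N²·Var(ȳ) = N²·(1 − n/N)·s²/n.
f = 511/4380 = 0.11666667; Var(ȳ) = 0.88333333·3.311/511 = 0.005723516.
Var(Ŷ) = 4380² · 0.005723516 = 109802.22.
SE(Ŷ) = √(109802.22) = 331.4.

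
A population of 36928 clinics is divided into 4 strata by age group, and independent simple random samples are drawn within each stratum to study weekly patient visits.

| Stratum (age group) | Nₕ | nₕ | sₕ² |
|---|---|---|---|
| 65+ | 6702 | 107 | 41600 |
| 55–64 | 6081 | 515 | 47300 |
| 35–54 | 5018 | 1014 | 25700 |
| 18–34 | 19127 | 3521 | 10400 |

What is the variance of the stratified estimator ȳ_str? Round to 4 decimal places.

15.9009

Var(ȳ_str) = Σₕ Wₕ²(1 − fₕ)sₕ²/nₕ with Wₕ = Nₕ/N, N = 36928.
65+: Wₕ = 0.18148830; term = 0.18148830²·(1 − 0.01596538)·41600/107 = 12.601354.
55–64: Wₕ = 0.16467179; term = 0.16467179²·(1 − 0.08469002)·47300/515 = 2.2796099.
35–54: Wₕ = 0.13588605; term = 0.13588605²·(1 − 0.20207254)·25700/1014 = 0.37342924.
18–34: Wₕ = 0.51795386; term = 0.51795386²·(1 − 0.18408532)·10400/3521 = 0.64653822.
Sum = 15.900931.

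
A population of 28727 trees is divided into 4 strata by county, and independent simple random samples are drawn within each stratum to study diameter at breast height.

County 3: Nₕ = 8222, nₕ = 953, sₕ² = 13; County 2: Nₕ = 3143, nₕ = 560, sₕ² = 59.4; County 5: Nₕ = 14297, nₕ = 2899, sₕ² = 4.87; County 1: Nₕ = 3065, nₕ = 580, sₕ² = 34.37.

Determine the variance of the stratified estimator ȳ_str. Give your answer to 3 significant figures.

Var(ȳ_str) = Σₕ Wₕ²(1 − fₕ)sₕ²/nₕ with Wₕ = Nₕ/N, N = 28727.
County 3: Wₕ = 0.28621158; term = 0.28621158²·(1 − 0.11590854)·13/953 = 9.8792061 × 10^-4.
County 2: Wₕ = 0.10940927; term = 0.10940927²·(1 − 0.17817372)·59.4/560 = 0.0010434861.
County 5: Wₕ = 0.49768510; term = 0.49768510²·(1 − 0.20276981)·4.87/2899 = 3.3172161 × 10^-4.
County 1: Wₕ = 0.10669405; term = 0.10669405²·(1 − 0.18923328)·34.37/580 = 5.4692511 × 10^-4.
Sum = 0.0029100534.

0.00291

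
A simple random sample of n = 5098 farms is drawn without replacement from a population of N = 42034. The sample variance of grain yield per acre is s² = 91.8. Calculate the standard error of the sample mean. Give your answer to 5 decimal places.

0.12579

Under SRS without replacement, Var(ȳ) = (1 − f)·s²/n with f = n/N = 5098/42034 = 0.12128277.
Var(ȳ) = (1 − 0.12128277)·91.8/5098 = 0.87871723·0.018007062 = 0.015823115.
SE(ȳ) = √(0.015823115) = 0.12579.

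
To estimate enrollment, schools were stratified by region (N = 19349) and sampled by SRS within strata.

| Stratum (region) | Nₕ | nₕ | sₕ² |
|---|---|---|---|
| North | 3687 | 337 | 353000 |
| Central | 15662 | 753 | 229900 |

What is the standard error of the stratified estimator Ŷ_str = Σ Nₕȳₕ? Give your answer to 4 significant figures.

Var(Ŷ_str) = Σₕ Nₕ²(1 − fₕ)sₕ²/nₕ.
North: 3687²·(1 − 337/3687)·353000/337 = 1.2937869 × 10^10.
Central: 15662²·(1 − 753/15662)·229900/753 = 7.1291825 × 10^10.
Sum = 8.4229694 × 10^10.
SE = √(8.4229694 × 10^10) = 290200.

290200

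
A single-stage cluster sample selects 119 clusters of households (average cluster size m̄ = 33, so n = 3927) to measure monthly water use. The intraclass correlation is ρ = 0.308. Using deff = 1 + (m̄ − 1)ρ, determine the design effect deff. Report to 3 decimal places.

10.856

deff = 1 + (33 − 1)·0.308 = 1 + 9.856 = 10.856.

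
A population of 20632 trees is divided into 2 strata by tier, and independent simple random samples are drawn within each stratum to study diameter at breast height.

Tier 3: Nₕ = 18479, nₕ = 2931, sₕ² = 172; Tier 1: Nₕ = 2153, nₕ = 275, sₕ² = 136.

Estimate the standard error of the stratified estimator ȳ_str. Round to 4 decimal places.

0.2105

Var(ȳ_str) = Σₕ Wₕ²(1 − fₕ)sₕ²/nₕ with Wₕ = Nₕ/N, N = 20632.
Tier 3: Wₕ = 0.89564754; term = 0.89564754²·(1 − 0.15861248)·172/2931 = 0.039608005.
Tier 1: Wₕ = 0.10435246; term = 0.10435246²·(1 − 0.12772875)·136/275 = 0.0046974609.
Sum = 0.044305466.
SE = √(0.044305466) = 0.2105.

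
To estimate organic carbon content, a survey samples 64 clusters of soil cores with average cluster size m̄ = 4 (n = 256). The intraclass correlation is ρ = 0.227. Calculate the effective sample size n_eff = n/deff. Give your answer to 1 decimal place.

deff = 1 + (4 − 1)·0.227 = 1 + 0.681 = 1.681.
n_eff = 256 / 1.681 = 152.3.

152.3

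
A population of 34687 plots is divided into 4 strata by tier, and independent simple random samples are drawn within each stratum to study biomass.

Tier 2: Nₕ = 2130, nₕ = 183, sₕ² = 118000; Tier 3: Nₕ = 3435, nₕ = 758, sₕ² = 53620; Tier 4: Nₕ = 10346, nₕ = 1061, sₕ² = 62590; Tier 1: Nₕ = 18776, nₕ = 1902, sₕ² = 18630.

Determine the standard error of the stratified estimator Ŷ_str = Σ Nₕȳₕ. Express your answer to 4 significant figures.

Var(Ŷ_str) = Σₕ Nₕ²(1 − fₕ)sₕ²/nₕ.
Tier 2: 2130²·(1 − 183/2130)·118000/183 = 2.6740928 × 10^9.
Tier 3: 3435²·(1 − 758/3435)·53620/758 = 6.5047816 × 10^8.
Tier 4: 10346²·(1 − 1061/10346)·62590/1061 = 5.6668791 × 10^9.
Tier 1: 18776²·(1 − 1902/18776)·18630/1902 = 3.1032979 × 10^9.
Sum = 1.2094748 × 10^10.
SE = √(1.2094748 × 10^10) = 110000.

110000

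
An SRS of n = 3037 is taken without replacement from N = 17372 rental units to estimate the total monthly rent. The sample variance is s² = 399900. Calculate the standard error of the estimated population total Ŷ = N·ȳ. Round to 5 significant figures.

Var(Ŷ) = N²·Var(ȳ) = N²·(1 − n/N)·s²/n.
f = 3037/17372 = 0.17482155; Var(ȳ) = 0.82517845·399900/3037 = 108.65619.
Var(Ŷ) = 17372² · 108.65619 = 3.2790959 × 10^10.
SE(Ŷ) = √(3.2790959 × 10^10) = 181080.

181080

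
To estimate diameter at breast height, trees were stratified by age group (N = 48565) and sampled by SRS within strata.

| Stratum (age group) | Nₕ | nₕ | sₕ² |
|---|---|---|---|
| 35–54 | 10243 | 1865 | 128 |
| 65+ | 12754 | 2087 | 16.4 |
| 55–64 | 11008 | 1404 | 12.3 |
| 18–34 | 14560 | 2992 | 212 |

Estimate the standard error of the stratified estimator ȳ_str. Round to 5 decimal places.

Var(ȳ_str) = Σₕ Wₕ²(1 − fₕ)sₕ²/nₕ with Wₕ = Nₕ/N, N = 48565.
35–54: Wₕ = 0.21091321; term = 0.21091321²·(1 − 0.18207556)·128/1865 = 0.0024971917.
65+: Wₕ = 0.26261711; term = 0.26261711²·(1 − 0.16363494)·16.4/2087 = 4.5327662 × 10^-4.
55–64: Wₕ = 0.22666529; term = 0.22666529²·(1 − 0.12754360)·12.3/1404 = 3.9269176 × 10^-4.
18–34: Wₕ = 0.29980439; term = 0.29980439²·(1 − 0.20549451)·212/2992 = 0.0050599607.
Sum = 0.0084031208.
SE = √(0.0084031208) = 0.09167.

0.09167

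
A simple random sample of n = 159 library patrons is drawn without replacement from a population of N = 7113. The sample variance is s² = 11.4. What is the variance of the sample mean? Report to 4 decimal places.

0.0701

Under SRS without replacement, Var(ȳ) = (1 − f)·s²/n with f = n/N = 159/7113 = 0.02235344.
Var(ȳ) = (1 − 0.02235344)·11.4/159 = 0.97764656·0.071698113 = 0.070095414.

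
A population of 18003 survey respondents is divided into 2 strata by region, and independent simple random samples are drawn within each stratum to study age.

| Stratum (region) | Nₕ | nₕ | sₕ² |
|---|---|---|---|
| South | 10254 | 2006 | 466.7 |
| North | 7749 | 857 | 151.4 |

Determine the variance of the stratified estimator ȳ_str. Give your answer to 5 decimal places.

Var(ȳ_str) = Σₕ Wₕ²(1 − fₕ)sₕ²/nₕ with Wₕ = Nₕ/N, N = 18003.
South: Wₕ = 0.56957174; term = 0.56957174²·(1 − 0.19563097)·466.7/2006 = 0.060709838.
North: Wₕ = 0.43042826; term = 0.43042826²·(1 − 0.11059492)·151.4/857 = 0.029110269.
Sum = 0.089820107.

0.08982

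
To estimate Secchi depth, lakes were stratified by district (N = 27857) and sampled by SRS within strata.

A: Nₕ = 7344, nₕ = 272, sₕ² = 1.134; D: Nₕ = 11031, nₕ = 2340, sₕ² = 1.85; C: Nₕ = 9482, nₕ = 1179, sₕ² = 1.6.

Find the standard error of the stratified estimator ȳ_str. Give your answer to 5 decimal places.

Var(ȳ_str) = Σₕ Wₕ²(1 − fₕ)sₕ²/nₕ with Wₕ = Nₕ/N, N = 27857.
A: Wₕ = 0.26363212; term = 0.26363212²·(1 − 0.03703704)·1.134/272 = 2.7902967 × 10^-4.
D: Wₕ = 0.39598665; term = 0.39598665²·(1 − 0.21212945)·1.85/2340 = 9.7672391 × 10^-5.
C: Wₕ = 0.34038123; term = 0.34038123²·(1 − 0.12434086)·1.6/1179 = 1.3768051 × 10^-4.
Sum = 5.1438257 × 10^-4.
SE = √(5.1438257 × 10^-4) = 0.02268.

0.02268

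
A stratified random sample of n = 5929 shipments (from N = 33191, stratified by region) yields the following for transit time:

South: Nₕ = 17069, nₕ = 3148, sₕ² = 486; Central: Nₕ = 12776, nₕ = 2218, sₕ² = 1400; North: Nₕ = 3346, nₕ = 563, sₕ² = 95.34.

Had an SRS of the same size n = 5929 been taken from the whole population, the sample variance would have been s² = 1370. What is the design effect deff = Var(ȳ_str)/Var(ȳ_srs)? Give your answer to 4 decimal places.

0.5902

Var(ȳ_str) = Σ Wₕ²(1−fₕ)sₕ²/nₕ with Wₕ = Nₕ/33191:
  South: (17069/33191)²·(1−3148/17069)·486/3148 = 0.033299628
  Central: (12776/33191)²·(1−2218/12776)·1400/2218 = 0.077286276
  North: (3346/33191)²·(1−563/3346)·95.34/563 = 0.0014314139
  → Var(ȳ_str) = 0.11201732.
Var(ȳ_srs) = (1 − 5929/33191)·1370/5929 = 0.18979138.
deff = 0.11201732 / 0.18979138 = 0.5902.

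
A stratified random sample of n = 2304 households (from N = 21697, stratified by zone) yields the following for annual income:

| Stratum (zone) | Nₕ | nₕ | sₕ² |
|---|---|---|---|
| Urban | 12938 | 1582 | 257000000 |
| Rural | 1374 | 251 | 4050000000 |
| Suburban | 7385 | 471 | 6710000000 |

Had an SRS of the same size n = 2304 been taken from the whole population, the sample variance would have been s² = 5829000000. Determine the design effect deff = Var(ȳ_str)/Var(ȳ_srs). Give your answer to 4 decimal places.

Var(ȳ_str) = Σ Wₕ²(1−fₕ)sₕ²/nₕ with Wₕ = Nₕ/21697:
  Urban: (12938/21697)²·(1−1582/12938)·257000000/1582 = 50701.382
  Rural: (1374/21697)²·(1−251/1374)·4050000000/251 = 52886.937
  Suburban: (7385/21697)²·(1−471/7385)·6710000000/471 = 1.5451908 × 10^6
  → Var(ȳ_str) = 1.6487791 × 10^6.
Var(ȳ_srs) = (1 − 2304/21697)·5829000000/2304 = 2.2612933 × 10^6.
deff = (1.6487791 × 10^6) / (2.2612933 × 10^6) = 0.7291.

0.7291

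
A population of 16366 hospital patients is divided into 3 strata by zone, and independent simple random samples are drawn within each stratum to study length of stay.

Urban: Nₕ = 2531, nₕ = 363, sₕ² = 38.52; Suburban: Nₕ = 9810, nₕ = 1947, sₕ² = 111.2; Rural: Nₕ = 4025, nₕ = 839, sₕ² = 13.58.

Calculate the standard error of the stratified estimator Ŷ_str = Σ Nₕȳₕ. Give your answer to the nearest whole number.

Var(Ŷ_str) = Σₕ Nₕ²(1 − fₕ)sₕ²/nₕ.
Urban: 2531²·(1 − 363/2531)·38.52/363 = 582278.93.
Suburban: 9810²·(1 − 1947/9810)·111.2/1947 = 4.4055093 × 10^6.
Rural: 4025²·(1 − 839/4025)·13.58/839 = 207562.77.
Sum = 5.195351 × 10^6.
SE = √(5.195351 × 10^6) = 2279.

2279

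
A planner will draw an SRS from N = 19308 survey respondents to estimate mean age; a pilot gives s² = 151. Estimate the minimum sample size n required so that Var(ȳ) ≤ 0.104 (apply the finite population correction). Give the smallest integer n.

Without fpc, n₀ = s²/D = 151/0.104 = 1451.9231.
With fpc, (1 − n/N)·s²/n ≤ D requires n ≥ n₀/(1 + n₀/N) = 1451.9231/(1 + 1451.9231/19308) = 1350.3774.
Rounding up, n = 1351.

1351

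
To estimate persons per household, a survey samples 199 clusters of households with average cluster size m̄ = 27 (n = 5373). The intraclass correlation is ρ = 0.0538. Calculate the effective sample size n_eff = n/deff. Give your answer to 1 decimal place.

deff = 1 + (27 − 1)·0.0538 = 1 + 1.3988 = 2.3988.
n_eff = 5373 / 2.3988 = 2239.9.

2239.9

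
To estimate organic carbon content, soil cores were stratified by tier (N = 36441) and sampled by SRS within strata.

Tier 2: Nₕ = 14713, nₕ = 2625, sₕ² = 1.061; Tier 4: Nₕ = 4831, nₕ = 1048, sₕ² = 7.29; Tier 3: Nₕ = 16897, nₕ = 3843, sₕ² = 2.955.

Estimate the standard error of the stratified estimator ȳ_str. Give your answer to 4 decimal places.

0.0167

Var(ȳ_str) = Σₕ Wₕ²(1 − fₕ)sₕ²/nₕ with Wₕ = Nₕ/N, N = 36441.
Tier 2: Wₕ = 0.40374853; term = 0.40374853²·(1 − 0.17841365)·1.061/2625 = 5.4132887 × 10^-5.
Tier 4: Wₕ = 0.13257046; term = 0.13257046²·(1 − 0.21693231)·7.29/1048 = 9.5732423 × 10^-5.
Tier 3: Wₕ = 0.46368102; term = 0.46368102²·(1 − 0.22743682)·2.955/3843 = 1.2772024 × 10^-4.
Sum = 2.7758555 × 10^-4.
SE = √(2.7758555 × 10^-4) = 0.0167.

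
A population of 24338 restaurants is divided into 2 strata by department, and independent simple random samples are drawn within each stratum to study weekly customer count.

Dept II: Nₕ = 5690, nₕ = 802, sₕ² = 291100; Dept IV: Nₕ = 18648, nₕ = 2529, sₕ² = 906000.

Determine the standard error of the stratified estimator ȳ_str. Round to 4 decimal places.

Var(ȳ_str) = Σₕ Wₕ²(1 − fₕ)sₕ²/nₕ with Wₕ = Nₕ/N, N = 24338.
Dept II: Wₕ = 0.23379078; term = 0.23379078²·(1 − 0.14094903)·291100/802 = 17.042823.
Dept IV: Wₕ = 0.76620922; term = 0.76620922²·(1 − 0.13561776)·906000/2529 = 181.79417.
Sum = 198.83699.
SE = √(198.83699) = 14.1010.

14.1010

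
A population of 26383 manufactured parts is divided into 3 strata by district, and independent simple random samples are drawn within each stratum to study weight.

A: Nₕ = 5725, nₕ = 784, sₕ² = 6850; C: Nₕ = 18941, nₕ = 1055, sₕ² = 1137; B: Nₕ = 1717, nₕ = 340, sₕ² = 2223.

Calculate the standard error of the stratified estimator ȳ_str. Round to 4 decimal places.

Var(ȳ_str) = Σₕ Wₕ²(1 − fₕ)sₕ²/nₕ with Wₕ = Nₕ/N, N = 26383.
A: Wₕ = 0.21699579; term = 0.21699579²·(1 − 0.13694323)·6850/784 = 0.35507206.
C: Wₕ = 0.71792442; term = 0.71792442²·(1 − 0.05569928)·1137/1055 = 0.52453658.
B: Wₕ = 0.06507979; term = 0.06507979²·(1 − 0.19801980)·2223/340 = 0.022208357.
Sum = 0.901817.
SE = √(0.901817) = 0.9496.

0.9496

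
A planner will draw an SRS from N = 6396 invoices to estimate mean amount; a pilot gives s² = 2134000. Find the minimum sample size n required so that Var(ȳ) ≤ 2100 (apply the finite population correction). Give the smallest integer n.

877

Without fpc, n₀ = s²/D = 2134000/2100 = 1016.1905.
With fpc, (1 − n/N)·s²/n ≤ D requires n ≥ n₀/(1 + n₀/N) = 1016.1905/(1 + 1016.1905/6396) = 876.8736.
Rounding up, n = 877.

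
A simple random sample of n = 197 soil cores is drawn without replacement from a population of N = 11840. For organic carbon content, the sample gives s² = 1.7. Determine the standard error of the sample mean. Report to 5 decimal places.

0.09212

Under SRS without replacement, Var(ȳ) = (1 − f)·s²/n with f = n/N = 197/11840 = 0.01663851.
Var(ȳ) = (1 − 0.01663851)·1.7/197 = 0.98336149·0.0086294416 = 0.0084858605.
SE(ȳ) = √(0.0084858605) = 0.09212.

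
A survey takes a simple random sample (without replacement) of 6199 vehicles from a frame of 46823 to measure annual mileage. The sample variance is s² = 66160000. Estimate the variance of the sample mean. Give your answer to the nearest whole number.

Under SRS without replacement, Var(ȳ) = (1 − f)·s²/n with f = n/N = 6199/46823 = 0.13239220.
Var(ȳ) = (1 − 0.13239220)·66160000/6199 = 0.86760780·10672.689 = 9259.7083.

9260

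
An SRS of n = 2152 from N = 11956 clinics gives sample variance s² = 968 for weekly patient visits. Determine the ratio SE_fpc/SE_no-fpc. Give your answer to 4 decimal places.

0.9055

f = n/N = 2152/11956 = 0.17999331.
SE_no-fpc = √(s²/n) = 0.67068184; SE_fpc = √((1−f)s²/n) = 0.60733071.
Ratio = √(1−f) = 0.90554221.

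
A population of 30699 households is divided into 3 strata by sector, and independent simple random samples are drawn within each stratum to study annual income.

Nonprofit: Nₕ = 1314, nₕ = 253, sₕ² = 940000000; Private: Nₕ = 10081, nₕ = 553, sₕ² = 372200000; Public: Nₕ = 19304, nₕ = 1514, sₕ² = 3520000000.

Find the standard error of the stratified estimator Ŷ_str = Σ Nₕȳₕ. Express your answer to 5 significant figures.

2.9466 × 10^7

Var(Ŷ_str) = Σₕ Nₕ²(1 − fₕ)sₕ²/nₕ.
Nonprofit: 1314²·(1 − 253/1314)·940000000/253 = 5.1798607 × 10^12.
Private: 10081²·(1 − 553/10081)·372200000/553 = 6.4648224 × 10^13.
Public: 19304²·(1 − 1514/19304)·3520000000/1514 = 7.9843588 × 10^14.
Sum = 8.6826396 × 10^14.
SE = √(8.6826396 × 10^14) = 2.9466 × 10^7.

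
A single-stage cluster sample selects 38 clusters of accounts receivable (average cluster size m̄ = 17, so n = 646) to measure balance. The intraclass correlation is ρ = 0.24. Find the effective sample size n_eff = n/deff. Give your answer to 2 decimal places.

deff = 1 + (17 − 1)·0.24 = 1 + 3.84 = 4.84.
n_eff = 646 / 4.84 = 133.47.

133.47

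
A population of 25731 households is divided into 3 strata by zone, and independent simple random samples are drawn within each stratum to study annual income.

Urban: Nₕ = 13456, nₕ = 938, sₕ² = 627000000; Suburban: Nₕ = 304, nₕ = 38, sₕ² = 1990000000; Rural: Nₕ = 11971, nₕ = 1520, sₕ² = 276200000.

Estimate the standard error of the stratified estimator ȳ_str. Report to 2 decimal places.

Var(ȳ_str) = Σₕ Wₕ²(1 − fₕ)sₕ²/nₕ with Wₕ = Nₕ/N, N = 25731.
Urban: Wₕ = 0.52294897; term = 0.52294897²·(1 − 0.06970868)·627000000/938 = 170060.05.
Suburban: Wₕ = 0.01181454; term = 0.01181454²·(1 − 0.12500000)·1990000000/38 = 6396.0429.
Rural: Wₕ = 0.46523649; term = 0.46523649²·(1 − 0.12697352)·276200000/1520 = 34336.422.
Sum = 210792.51.
SE = √(210792.51) = 459.12.

459.12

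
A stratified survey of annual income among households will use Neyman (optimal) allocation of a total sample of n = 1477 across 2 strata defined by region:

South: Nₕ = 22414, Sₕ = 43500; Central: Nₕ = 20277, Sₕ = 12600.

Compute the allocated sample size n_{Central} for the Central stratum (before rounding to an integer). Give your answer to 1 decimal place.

306.7

Neyman allocation: nₕ = n·NₕSₕ / Σⱼ NⱼSⱼ.
Σ NⱼSⱼ = 22414·43500 + 20277·12600 = 1.2304992 × 10^9.
n_{Central} = 1477·20277·12600 / (1.2304992 × 10^9) = 306.7.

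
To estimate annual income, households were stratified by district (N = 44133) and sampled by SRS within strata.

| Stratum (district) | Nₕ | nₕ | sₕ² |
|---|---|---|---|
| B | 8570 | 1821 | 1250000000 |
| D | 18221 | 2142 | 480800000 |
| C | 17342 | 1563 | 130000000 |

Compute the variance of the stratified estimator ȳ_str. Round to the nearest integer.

65833

Var(ȳ_str) = Σₕ Wₕ²(1 − fₕ)sₕ²/nₕ with Wₕ = Nₕ/N, N = 44133.
B: Wₕ = 0.19418576; term = 0.19418576²·(1 − 0.21248541)·1250000000/1821 = 20384.188.
D: Wₕ = 0.41286566; term = 0.41286566²·(1 − 0.11755667)·480800000/2142 = 33763.646.
C: Wₕ = 0.39294859; term = 0.39294859²·(1 − 0.09012801)·130000000/1563 = 11685.2.
Sum = 65833.034.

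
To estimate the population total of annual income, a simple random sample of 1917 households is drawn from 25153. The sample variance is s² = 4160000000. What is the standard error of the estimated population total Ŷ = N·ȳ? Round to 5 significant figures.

3.5613 × 10^7

Var(Ŷ) = N²·Var(ȳ) = N²·(1 − n/N)·s²/n.
f = 1917/25153 = 0.07621357; Var(ȳ) = 0.92378643·4160000000/1917 = 2.0046696 × 10^6.
Var(Ŷ) = 25153² · (2.0046696 × 10^6) = 1.2683011 × 10^15.
SE(Ŷ) = √(1.2683011 × 10^15) = 3.5613 × 10^7.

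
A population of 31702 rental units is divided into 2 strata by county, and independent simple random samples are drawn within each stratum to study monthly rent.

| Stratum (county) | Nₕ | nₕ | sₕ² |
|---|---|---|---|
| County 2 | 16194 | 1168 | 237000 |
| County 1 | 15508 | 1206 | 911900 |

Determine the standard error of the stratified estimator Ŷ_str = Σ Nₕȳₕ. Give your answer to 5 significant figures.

465920

Var(Ŷ_str) = Σₕ Nₕ²(1 − fₕ)sₕ²/nₕ.
County 2: 16194²·(1 − 1168/16194)·237000/1168 = 4.9374535 × 10^10.
County 1: 15508²·(1 − 1206/15508)·911900/1206 = 1.677075 × 10^11.
Sum = 2.1708204 × 10^11.
SE = √(2.1708204 × 10^11) = 465920.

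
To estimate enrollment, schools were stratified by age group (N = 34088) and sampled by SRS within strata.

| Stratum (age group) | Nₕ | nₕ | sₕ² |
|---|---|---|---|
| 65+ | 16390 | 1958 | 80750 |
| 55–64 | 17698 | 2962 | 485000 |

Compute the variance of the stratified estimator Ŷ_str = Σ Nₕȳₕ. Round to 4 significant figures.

5.246 × 10^10

Var(Ŷ_str) = Σₕ Nₕ²(1 − fₕ)sₕ²/nₕ.
65+: 16390²·(1 − 1958/16390)·80750/1958 = 9.7551807 × 10^9.
55–64: 17698²·(1 − 2962/17698)·485000/2962 = 4.2703207 × 10^10.
Sum = 5.2458388 × 10^10.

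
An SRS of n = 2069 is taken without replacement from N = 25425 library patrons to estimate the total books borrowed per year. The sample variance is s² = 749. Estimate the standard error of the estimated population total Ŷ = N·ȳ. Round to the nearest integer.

14662

Var(Ŷ) = N²·Var(ȳ) = N²·(1 − n/N)·s²/n.
f = 2069/25425 = 0.08137660; Var(ȳ) = 0.91862340·749/2069 = 0.33255144.
Var(Ŷ) = 25425² · 0.33255144 = 2.1497144 × 10^8.
SE(Ŷ) = √(2.1497144 × 10^8) = 14662.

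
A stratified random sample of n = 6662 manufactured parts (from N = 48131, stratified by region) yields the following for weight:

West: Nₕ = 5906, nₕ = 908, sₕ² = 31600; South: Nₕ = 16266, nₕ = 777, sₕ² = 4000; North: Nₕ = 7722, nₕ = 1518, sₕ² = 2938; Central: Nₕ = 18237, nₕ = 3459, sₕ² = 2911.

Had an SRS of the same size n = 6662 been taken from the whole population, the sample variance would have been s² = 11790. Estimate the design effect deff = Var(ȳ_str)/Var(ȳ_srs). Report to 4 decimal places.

0.7485

Var(ȳ_str) = Σ Wₕ²(1−fₕ)sₕ²/nₕ with Wₕ = Nₕ/48131:
  West: (5906/48131)²·(1−908/5906)·31600/908 = 0.44344643
  South: (16266/48131)²·(1−777/16266)·4000/777 = 0.55987793
  North: (7722/48131)²·(1−1518/7722)·2938/1518 = 0.040025046
  Central: (18237/48131)²·(1−3459/18237)·2911/3459 = 0.097906367
  → Var(ȳ_str) = 1.1412558.
Var(ȳ_srs) = (1 − 6662/48131)·11790/6662 = 1.5247823.
deff = 1.1412558 / 1.5247823 = 0.7485.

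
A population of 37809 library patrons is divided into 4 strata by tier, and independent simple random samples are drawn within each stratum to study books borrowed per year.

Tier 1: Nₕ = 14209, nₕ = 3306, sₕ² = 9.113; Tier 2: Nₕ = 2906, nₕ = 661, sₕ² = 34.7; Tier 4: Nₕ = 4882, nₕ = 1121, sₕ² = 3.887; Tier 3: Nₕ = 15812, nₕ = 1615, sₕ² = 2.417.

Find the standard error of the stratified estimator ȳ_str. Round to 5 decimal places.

0.02860

Var(ȳ_str) = Σₕ Wₕ²(1 − fₕ)sₕ²/nₕ with Wₕ = Nₕ/N, N = 37809.
Tier 1: Wₕ = 0.37580999; term = 0.37580999²·(1 − 0.23266943)·9.113/3306 = 2.9872919 × 10^-4.
Tier 2: Wₕ = 0.07686001; term = 0.07686001²·(1 − 0.22746043)·34.7/661 = 2.3957946 × 10^-4.
Tier 4: Wₕ = 0.12912270; term = 0.12912270²·(1 − 0.22961901)·3.887/1121 = 4.4536866 × 10^-5.
Tier 3: Wₕ = 0.41820731; term = 0.41820731²·(1 − 0.10213762)·2.417/1615 = 2.3501584 × 10^-4.
Sum = 8.1786136 × 10^-4.
SE = √(8.1786136 × 10^-4) = 0.02860.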